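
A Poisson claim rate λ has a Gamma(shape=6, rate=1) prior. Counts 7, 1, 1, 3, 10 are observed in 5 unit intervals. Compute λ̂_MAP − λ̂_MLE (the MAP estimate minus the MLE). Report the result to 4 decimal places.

MAP − MLE = 0.1000

Σxᵢ = 22. Posterior is Gamma(28, 6); MAP = (28−1)/6 = 27/6 ≈ 4.50000.
MLE = x̄ = 22/5 ≈ 4.40000.
Difference = 27/6 − 22/5 = 1/10 ≈ 0.1000.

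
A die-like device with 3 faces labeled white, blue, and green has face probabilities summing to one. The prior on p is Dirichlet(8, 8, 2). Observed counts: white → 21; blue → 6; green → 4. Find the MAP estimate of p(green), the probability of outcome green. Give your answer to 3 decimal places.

The posterior is Dirichlet(αᵢ + nᵢ) = Dirichlet(29, 14, 6).
For a Dirichlet(a₁,…,a_K) with all aᵢ > 1, the mode has j-th component (aⱼ − 1)/(Σaᵢ − K).
Here Σaᵢ = 49 and K = 3, so p(green) = (6 − 1)/(49 − 3) = 5/46 ≈ 0.109.

MAP estimate of p(green) = 0.109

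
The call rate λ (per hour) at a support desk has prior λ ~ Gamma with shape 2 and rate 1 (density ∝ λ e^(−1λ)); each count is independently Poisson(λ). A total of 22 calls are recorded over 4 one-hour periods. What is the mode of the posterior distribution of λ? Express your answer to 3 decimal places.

Σxᵢ = 22, n = 4.
Posterior ∝ λe^(−1λ) · λ^22e^(−4λ) = λ^23e^(−5λ), i.e. Gamma(shape=24, rate=5).
The mode of a Gamma(a, b) with a ≥ 1 (shape–rate) is (a−1)/b = 23/5 ≈ 4.600.

λ̂_MAP = 4.600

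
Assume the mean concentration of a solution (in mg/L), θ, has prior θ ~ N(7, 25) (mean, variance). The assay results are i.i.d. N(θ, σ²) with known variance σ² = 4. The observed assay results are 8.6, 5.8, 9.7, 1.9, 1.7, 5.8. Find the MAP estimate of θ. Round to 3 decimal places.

θ̂_MAP = 5.620

n = 6; x̄ = (8.6 + 5.8 + 9.7 + 1.9 + 1.7 + 5.8)/6 = 33.5/6 = 67/12 ≈ 5.5833.
For a Normal prior and Normal likelihood with known variance, the posterior is Normal; its mode equals its mean, the precision-weighted average.
Prior precision 1/σ₀² = 1/25 = 0.04; data precision n/σ² = 6/4 = 1.5.
θ̂ = (0.04·7 + 1.5·(67/12)) / (0.04 + 1.5) = 8.655/1.54 = 1731/308 ≈ 5.620.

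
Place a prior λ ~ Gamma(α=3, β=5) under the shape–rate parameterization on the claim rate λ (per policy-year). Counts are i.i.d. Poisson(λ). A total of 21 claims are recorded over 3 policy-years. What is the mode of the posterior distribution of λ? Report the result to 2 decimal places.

λ̂_MAP = 2.88

Σxᵢ = 21, n = 3.
Posterior ∝ λ^2e^(−5λ) · λ^21e^(−3λ) = λ^23e^(−8λ), i.e. Gamma(shape=24, rate=8).
The mode of a Gamma(a, b) with a ≥ 1 (shape–rate) is (a−1)/b = 23/8 ≈ 2.88.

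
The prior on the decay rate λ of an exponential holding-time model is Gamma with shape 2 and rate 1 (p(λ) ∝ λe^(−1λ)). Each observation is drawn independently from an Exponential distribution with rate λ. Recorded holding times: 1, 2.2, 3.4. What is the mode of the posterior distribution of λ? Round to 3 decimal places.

λ̂_MAP = 0.526

The Exponential(rate=λ) likelihood is ∝ λ^n e^(−λΣtᵢ). Here n = 3 and Σtᵢ = 1 + 2.2 + 3.4 = 6.6.
Posterior ∝ λe^(−1λ) · λ^3e^(−6.6λ) = λ^4e^(−7.6λ), i.e. Gamma(5, 7.6).
Mode = (a−1)/b = 4/7.6 ≈ 0.526.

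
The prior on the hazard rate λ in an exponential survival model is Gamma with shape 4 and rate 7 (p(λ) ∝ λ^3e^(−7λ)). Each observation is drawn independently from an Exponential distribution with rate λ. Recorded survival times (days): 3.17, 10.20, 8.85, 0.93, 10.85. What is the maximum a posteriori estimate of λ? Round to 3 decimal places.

λ̂_MAP = 0.195

The Exponential(rate=λ) likelihood is ∝ λ^n e^(−λΣtᵢ). Here n = 5 and Σtᵢ = 3.17 + 10.20 + 8.85 + 0.93 + 10.85 = 34.
Posterior ∝ λ^3e^(−7λ) · λ^5e^(−34λ) = λ^8e^(−41λ), i.e. Gamma(9, 41).
Mode = (a−1)/b = 8/41 ≈ 0.195.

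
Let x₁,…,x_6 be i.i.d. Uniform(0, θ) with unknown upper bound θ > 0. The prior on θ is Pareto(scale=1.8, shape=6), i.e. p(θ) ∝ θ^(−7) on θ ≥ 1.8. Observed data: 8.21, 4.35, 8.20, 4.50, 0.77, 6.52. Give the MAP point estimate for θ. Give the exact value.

The Uniform(0, θ) likelihood is θ^(−n) for θ ≥ max(xᵢ), zero otherwise. Here max(xᵢ) = 8.21.
Posterior ∝ θ^(−7) · θ^(−6) = θ^(−13) on θ ≥ max(1.8, 8.21) = 8.21.
This density is strictly decreasing in θ, so the posterior mode lies at the lower boundary of the support.

θ̂_MAP = 8.21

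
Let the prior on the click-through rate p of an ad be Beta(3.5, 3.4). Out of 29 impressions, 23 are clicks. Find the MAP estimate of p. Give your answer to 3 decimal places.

p̂_MAP = 0.752

Prior: Beta(3.5, 3.4).
Data: 23 successes in 29 trials. The binomial likelihood contributes p^23(1−p)^6, so the posterior is Beta(3.5+23, 3.4+6) = Beta(26.5, 9.4).
For Beta(a, b) with a, b > 1 the mode is (a−1)/(a+b−2) = 25.5/33.9 ≈ 0.752.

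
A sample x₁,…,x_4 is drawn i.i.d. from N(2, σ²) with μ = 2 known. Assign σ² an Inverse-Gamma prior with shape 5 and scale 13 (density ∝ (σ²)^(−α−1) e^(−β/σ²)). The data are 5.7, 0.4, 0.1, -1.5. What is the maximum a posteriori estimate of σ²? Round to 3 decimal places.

σ̂²_MAP = 3.632

Sum of squared deviations about the known mean: SS = (5.7−2)² + (0.4−2)² + (0.1−2)² + (-1.5−2)² = 32.11.
The Normal likelihood contributes (σ²)^(−n/2) exp(−SS/(2σ²)), so the posterior is Inverse-Gamma(α + n/2, β + SS/2) = Inverse-Gamma(7, 29.055).
The mode of Inverse-Gamma(a, b) is b/(a+1) = 29.055/8 ≈ 3.632.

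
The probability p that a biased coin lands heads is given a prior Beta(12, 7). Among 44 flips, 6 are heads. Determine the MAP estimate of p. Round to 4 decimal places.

Prior: Beta(12, 7).
Data: 6 successes in 44 trials. The binomial likelihood contributes p^6(1−p)^38, so the posterior is Beta(12+6, 7+38) = Beta(18, 45).
For Beta(a, b) with a, b > 1 the mode is (a−1)/(a+b−2) = 17/61 ≈ 0.2787.

p̂_MAP = 0.2787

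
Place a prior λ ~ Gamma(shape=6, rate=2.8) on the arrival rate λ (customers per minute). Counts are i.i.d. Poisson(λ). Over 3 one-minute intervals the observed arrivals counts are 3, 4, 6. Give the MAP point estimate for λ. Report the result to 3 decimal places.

Σxᵢ = 3+4+6 = 13, with n = 3.
Posterior ∝ λ^5e^(−2.8λ) · λ^13e^(−3λ) = λ^18e^(−5.8λ), i.e. Gamma(shape=19, rate=5.8).
The mode of a Gamma(a, b) with a ≥ 1 (shape–rate) is (a−1)/b = 18/5.8 ≈ 3.103.

λ̂_MAP = 3.103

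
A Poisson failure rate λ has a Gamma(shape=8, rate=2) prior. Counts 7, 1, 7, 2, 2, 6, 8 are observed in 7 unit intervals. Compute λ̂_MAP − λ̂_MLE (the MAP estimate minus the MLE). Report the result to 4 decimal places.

Σxᵢ = 33. Posterior is Gamma(41, 9); MAP = (41−1)/9 = 40/9 ≈ 4.44444.
MLE = x̄ = 33/7 ≈ 4.71429.
Difference = 40/9 − 33/7 = -17/63 ≈ -0.2698.

MAP − MLE = -0.2698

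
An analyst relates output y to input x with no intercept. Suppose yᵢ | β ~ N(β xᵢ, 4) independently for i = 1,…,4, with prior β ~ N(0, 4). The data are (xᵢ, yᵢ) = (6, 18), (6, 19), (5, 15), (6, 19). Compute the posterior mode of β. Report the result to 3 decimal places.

β̂_MAP = 3.067

log p(β | y) = −Σ(yᵢ − βxᵢ)²/(2·4) − β²/(2·4) + const.
Setting the derivative to zero: Σxᵢ(yᵢ − βxᵢ)/4 − β/4 = 0, so β = Σxᵢyᵢ / (Σxᵢ² + σ²/τ²).
Σxᵢyᵢ = 6·18 + 6·19 + 5·15 + 6·19 = 411; Σxᵢ² = 133; σ²/τ² = 1.
β̂_MAP = 411 / (133 + 1) = 411/134 ≈ 3.067.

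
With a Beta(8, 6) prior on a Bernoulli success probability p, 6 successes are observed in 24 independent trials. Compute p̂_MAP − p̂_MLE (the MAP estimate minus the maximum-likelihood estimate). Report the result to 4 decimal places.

MAP − MLE = 0.1111

Posterior is Beta(14, 24); MAP = (14−1)/(38−2) = 13/36 ≈ 0.36111.
MLE ignores the prior: p̂_MLE = k/n = 6/24 ≈ 0.25000.
Difference = 13/36 − 6/24 = 1/9 ≈ 0.1111.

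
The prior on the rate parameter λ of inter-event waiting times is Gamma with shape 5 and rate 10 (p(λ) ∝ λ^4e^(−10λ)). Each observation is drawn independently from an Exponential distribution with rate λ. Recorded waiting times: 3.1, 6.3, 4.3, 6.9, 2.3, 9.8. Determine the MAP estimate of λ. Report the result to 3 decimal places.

λ̂_MAP = 0.234

The Exponential(rate=λ) likelihood is ∝ λ^n e^(−λΣtᵢ). Here n = 6 and Σtᵢ = 3.1 + 6.3 + 4.3 + 6.9 + 2.3 + 9.8 = 32.7.
Posterior ∝ λ^4e^(−10λ) · λ^6e^(−32.7λ) = λ^10e^(−42.7λ), i.e. Gamma(11, 42.7).
Mode = (a−1)/b = 10/42.7 ≈ 0.234.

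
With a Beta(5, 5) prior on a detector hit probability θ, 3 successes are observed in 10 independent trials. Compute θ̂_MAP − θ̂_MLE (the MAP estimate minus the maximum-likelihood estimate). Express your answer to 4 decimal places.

Posterior is Beta(8, 12); MAP = (8−1)/(20−2) = 7/18 ≈ 0.38889.
MLE ignores the prior: θ̂_MLE = k/n = 3/10 ≈ 0.30000.
Difference = 7/18 − 3/10 = 4/45 ≈ 0.0889.

MAP − MLE = 0.0889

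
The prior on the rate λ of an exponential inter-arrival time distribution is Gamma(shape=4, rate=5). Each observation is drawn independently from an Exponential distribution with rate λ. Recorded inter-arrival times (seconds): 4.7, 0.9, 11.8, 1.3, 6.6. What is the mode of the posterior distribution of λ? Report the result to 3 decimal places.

λ̂_MAP = 0.264

The Exponential(rate=λ) likelihood is ∝ λ^n e^(−λΣtᵢ). Here n = 5 and Σtᵢ = 4.7 + 0.9 + 11.8 + 1.3 + 6.6 = 25.3.
Posterior ∝ λ^3e^(−5λ) · λ^5e^(−25.3λ) = λ^8e^(−30.3λ), i.e. Gamma(9, 30.3).
Mode = (a−1)/b = 8/30.3 ≈ 0.264.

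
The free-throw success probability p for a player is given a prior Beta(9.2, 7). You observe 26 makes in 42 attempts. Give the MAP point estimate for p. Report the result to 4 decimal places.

p̂_MAP = 0.6085

Prior: Beta(9.2, 7).
Data: 26 successes in 42 trials. The binomial likelihood contributes p^26(1−p)^16, so the posterior is Beta(9.2+26, 7+16) = Beta(35.2, 23).
For Beta(a, b) with a, b > 1 the mode is (a−1)/(a+b−2) = 34.2/56.2 ≈ 0.6085.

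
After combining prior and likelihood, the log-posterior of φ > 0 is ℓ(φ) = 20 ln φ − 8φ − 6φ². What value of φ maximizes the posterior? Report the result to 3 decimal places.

φ̂_MAP = 1.000

ℓ'(φ) = 20/φ − 8 − 12φ. Setting this to zero and multiplying by φ: 12φ² + 8φ − 20 = 0.
φ = (−8 + √(8² + 4·12·20)) / (2·12) = (−8 + √1024) / 24 = (−8 + 32)/24 = 1.
ℓ''(φ) = −20/φ² − 12 < 0, confirming a maximum.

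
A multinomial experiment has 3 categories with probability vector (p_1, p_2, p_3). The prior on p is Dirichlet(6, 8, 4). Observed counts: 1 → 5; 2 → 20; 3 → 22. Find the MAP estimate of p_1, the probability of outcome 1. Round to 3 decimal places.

The posterior is Dirichlet(αᵢ + nᵢ) = Dirichlet(11, 28, 26).
For a Dirichlet(a₁,…,a_K) with all aᵢ > 1, the mode has j-th component (aⱼ − 1)/(Σaᵢ − K).
Here Σaᵢ = 65 and K = 3, so p_1 = (11 − 1)/(65 − 3) = 10/62 ≈ 0.161.

MAP estimate: 0.161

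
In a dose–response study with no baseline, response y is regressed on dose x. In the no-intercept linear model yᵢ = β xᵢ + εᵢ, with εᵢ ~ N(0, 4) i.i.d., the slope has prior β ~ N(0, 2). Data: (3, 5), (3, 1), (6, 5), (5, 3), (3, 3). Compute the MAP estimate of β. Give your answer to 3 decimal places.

β̂_MAP = 0.800

log p(β | y) = −Σ(yᵢ − βxᵢ)²/(2·4) − β²/(2·2) + const.
Setting the derivative to zero: Σxᵢ(yᵢ − βxᵢ)/4 − β/2 = 0, so β = Σxᵢyᵢ / (Σxᵢ² + σ²/τ²).
Σxᵢyᵢ = 3·5 + 3·1 + 6·5 + 5·3 + 3·3 = 72; Σxᵢ² = 88; σ²/τ² = 2.
β̂_MAP = 72 / (88 + 2) = 72/90 ≈ 0.800.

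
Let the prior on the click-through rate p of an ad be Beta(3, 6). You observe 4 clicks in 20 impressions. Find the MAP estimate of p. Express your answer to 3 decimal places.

Prior: Beta(3, 6).
Data: 4 successes in 20 trials. The binomial likelihood contributes p^4(1−p)^16, so the posterior is Beta(3+4, 6+16) = Beta(7, 22).
For Beta(a, b) with a, b > 1 the mode is (a−1)/(a+b−2) = 6/27 ≈ 0.222.

p̂_MAP = 0.222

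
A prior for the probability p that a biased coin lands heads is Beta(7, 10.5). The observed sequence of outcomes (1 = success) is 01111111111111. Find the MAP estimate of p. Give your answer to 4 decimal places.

p̂_MAP = 0.6441

Prior: Beta(7, 10.5).
Data: 13 successes in 14 trials (from the sequence). The binomial likelihood contributes p^13(1−p)^1, so the posterior is Beta(7+13, 10.5+1) = Beta(20, 11.5).
For Beta(a, b) with a, b > 1 the mode is (a−1)/(a+b−2) = 19/29.5 ≈ 0.6441.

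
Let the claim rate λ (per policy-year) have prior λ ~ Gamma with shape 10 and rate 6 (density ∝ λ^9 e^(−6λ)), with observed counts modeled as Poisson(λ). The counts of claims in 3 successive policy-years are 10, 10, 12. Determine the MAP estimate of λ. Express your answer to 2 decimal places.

λ̂_MAP = 4.56

Σxᵢ = 10+10+12 = 32, with n = 3.
Posterior ∝ λ^9e^(−6λ) · λ^32e^(−3λ) = λ^41e^(−9λ), i.e. Gamma(shape=42, rate=9).
The mode of a Gamma(a, b) with a ≥ 1 (shape–rate) is (a−1)/b = 41/9 ≈ 4.56.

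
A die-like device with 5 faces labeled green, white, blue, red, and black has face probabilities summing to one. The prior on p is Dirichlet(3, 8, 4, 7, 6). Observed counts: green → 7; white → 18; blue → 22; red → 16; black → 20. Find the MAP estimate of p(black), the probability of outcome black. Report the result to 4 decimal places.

The posterior is Dirichlet(αᵢ + nᵢ) = Dirichlet(10, 26, 26, 23, 26).
For a Dirichlet(a₁,…,a_K) with all aᵢ > 1, the mode has j-th component (aⱼ − 1)/(Σaᵢ − K).
Here Σaᵢ = 111 and K = 5, so p(black) = (26 − 1)/(111 − 5) = 25/106 ≈ 0.2358.

MAP estimate of p(black) = 0.2358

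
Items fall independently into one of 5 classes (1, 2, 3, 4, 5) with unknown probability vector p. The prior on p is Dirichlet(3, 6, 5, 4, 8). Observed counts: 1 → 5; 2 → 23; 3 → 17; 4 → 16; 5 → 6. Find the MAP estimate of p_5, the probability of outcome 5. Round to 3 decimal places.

MAP estimate: 0.148

The posterior is Dirichlet(αᵢ + nᵢ) = Dirichlet(8, 29, 22, 20, 14).
For a Dirichlet(a₁,…,a_K) with all aᵢ > 1, the mode has j-th component (aⱼ − 1)/(Σaᵢ − K).
Here Σaᵢ = 93 and K = 5, so p_5 = (14 − 1)/(93 − 5) = 13/88 ≈ 0.148.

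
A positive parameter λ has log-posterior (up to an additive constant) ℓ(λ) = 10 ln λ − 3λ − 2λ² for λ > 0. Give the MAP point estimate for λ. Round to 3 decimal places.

ℓ'(λ) = 10/λ − 3 − 4λ. Setting this to zero and multiplying by λ: 4λ² + 3λ − 10 = 0.
λ = (−3 + √(3² + 4·4·10)) / (2·4) = (−3 + √169) / 8 = (−3 + 13)/8 = 5/4.
ℓ''(λ) = −10/λ² − 4 < 0, confirming a maximum.

λ̂_MAP = 1.250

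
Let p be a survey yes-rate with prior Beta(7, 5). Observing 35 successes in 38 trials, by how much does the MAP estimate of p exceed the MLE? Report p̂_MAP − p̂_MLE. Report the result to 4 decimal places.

Posterior is Beta(42, 8); MAP = (42−1)/(50−2) = 41/48 ≈ 0.85417.
MLE ignores the prior: p̂_MLE = k/n = 35/38 ≈ 0.92105.
Difference = 41/48 − 35/38 = -61/912 ≈ -0.0669.

MAP − MLE = -0.0669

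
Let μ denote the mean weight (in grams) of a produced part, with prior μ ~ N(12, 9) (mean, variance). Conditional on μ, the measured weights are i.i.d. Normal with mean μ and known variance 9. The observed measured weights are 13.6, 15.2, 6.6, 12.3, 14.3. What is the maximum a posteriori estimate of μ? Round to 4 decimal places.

μ̂_MAP = 12.3333

n = 5; x̄ = (13.6 + 15.2 + 6.6 + 12.3 + 14.3)/5 = 62/5 = 12.4.
For a Normal prior and Normal likelihood with known variance, the posterior is Normal; its mode equals its mean, the precision-weighted average.
Prior precision 1/σ₀² = 1/9; data precision n/σ² = 5/9.
μ̂ = ((1/9)·12 + (5/9)·12.4) / (1/9 + 5/9) = (74/9)/(2/3) = 37/3 ≈ 12.3333.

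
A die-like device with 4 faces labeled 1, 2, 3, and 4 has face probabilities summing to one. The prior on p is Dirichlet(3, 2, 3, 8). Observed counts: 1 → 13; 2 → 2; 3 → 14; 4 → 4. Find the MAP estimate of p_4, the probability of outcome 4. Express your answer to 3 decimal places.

MAP estimate: 0.244

The posterior is Dirichlet(αᵢ + nᵢ) = Dirichlet(16, 4, 17, 12).
For a Dirichlet(a₁,…,a_K) with all aᵢ > 1, the mode has j-th component (aⱼ − 1)/(Σaᵢ − K).
Here Σaᵢ = 49 and K = 4, so p_4 = (12 − 1)/(49 − 4) = 11/45 ≈ 0.244.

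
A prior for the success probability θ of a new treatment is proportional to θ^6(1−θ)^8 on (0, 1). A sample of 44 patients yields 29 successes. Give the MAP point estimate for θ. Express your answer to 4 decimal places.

θ̂_MAP = 0.6034

The prior density ∝ θ^6(1−θ)^8 is the kernel of Beta(7, 9).
Data: 29 successes in 44 trials. The binomial likelihood contributes θ^29(1−θ)^15, so the posterior is Beta(7+29, 9+15) = Beta(36, 24).
For Beta(a, b) with a, b > 1 the mode is (a−1)/(a+b−2) = 35/58 ≈ 0.6034.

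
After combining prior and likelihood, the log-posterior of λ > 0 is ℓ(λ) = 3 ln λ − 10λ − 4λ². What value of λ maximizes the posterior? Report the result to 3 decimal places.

ℓ'(λ) = 3/λ − 10 − 8λ. Setting this to zero and multiplying by λ: 8λ² + 10λ − 3 = 0.
λ = (−10 + √(10² + 4·8·3)) / (2·8) = (−10 + √196) / 16 = (−10 + 14)/16 = 1/4.
ℓ''(λ) = −3/λ² − 8 < 0, confirming a maximum.

λ̂_MAP = 0.250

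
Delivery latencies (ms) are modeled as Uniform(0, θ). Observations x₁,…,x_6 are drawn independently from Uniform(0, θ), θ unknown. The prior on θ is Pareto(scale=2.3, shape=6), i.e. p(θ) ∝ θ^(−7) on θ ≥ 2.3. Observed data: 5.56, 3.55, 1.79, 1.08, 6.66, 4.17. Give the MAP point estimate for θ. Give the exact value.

The Uniform(0, θ) likelihood is θ^(−n) for θ ≥ max(xᵢ), zero otherwise. Here max(xᵢ) = 6.66.
Posterior ∝ θ^(−7) · θ^(−6) = θ^(−13) on θ ≥ max(2.3, 6.66) = 6.66.
This density is strictly decreasing in θ, so the posterior mode lies at the lower boundary of the support.

θ̂_MAP = 6.66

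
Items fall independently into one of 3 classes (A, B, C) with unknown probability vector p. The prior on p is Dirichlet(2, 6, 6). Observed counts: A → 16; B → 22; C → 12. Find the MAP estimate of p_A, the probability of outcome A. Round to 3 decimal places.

MAP estimate of p_A = 0.279

The posterior is Dirichlet(αᵢ + nᵢ) = Dirichlet(18, 28, 18).
For a Dirichlet(a₁,…,a_K) with all aᵢ > 1, the mode has j-th component (aⱼ − 1)/(Σaᵢ − K).
Here Σaᵢ = 64 and K = 3, so p_A = (18 − 1)/(64 − 3) = 17/61 ≈ 0.279.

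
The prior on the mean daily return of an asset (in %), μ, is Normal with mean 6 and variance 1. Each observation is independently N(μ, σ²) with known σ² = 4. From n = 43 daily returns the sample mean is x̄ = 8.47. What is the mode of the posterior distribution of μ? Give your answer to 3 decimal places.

n = 43, x̄ = 8.47.
For a Normal prior and Normal likelihood with known variance, the posterior is Normal; its mode equals its mean, the precision-weighted average.
Prior precision 1/σ₀² = 1/1 = 1; data precision n/σ² = 43/4 = 10.75.
μ̂ = (1·6 + 10.75·8.47) / (1 + 10.75) = 97.0525/11.75 = 38821/4700 ≈ 8.260.

μ̂_MAP = 8.260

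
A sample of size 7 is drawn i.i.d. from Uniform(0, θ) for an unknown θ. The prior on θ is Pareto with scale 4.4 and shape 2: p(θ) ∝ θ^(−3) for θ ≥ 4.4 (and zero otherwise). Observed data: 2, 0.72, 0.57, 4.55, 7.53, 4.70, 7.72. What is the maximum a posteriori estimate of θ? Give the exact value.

θ̂_MAP = 7.72

The Uniform(0, θ) likelihood is θ^(−n) for θ ≥ max(xᵢ), zero otherwise. Here max(xᵢ) = 7.72.
Posterior ∝ θ^(−3) · θ^(−7) = θ^(−10) on θ ≥ max(4.4, 7.72) = 7.72.
This density is strictly decreasing in θ, so the posterior mode lies at the lower boundary of the support.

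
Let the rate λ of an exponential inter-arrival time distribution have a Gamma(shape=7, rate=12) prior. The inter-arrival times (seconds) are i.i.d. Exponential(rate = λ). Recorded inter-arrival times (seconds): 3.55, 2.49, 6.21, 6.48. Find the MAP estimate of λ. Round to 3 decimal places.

The Exponential(rate=λ) likelihood is ∝ λ^n e^(−λΣtᵢ). Here n = 4 and Σtᵢ = 3.55 + 2.49 + 6.21 + 6.48 = 18.73.
Posterior ∝ λ^6e^(−12λ) · λ^4e^(−18.73λ) = λ^10e^(−30.73λ), i.e. Gamma(11, 30.73).
Mode = (a−1)/b = 10/30.73 ≈ 0.325.

λ̂_MAP = 0.325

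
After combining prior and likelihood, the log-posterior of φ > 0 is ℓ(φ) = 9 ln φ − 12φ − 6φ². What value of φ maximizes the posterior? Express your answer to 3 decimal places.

ℓ'(φ) = 9/φ − 12 − 12φ. Setting this to zero and multiplying by φ: 12φ² + 12φ − 9 = 0.
φ = (−12 + √(12² + 4·12·9)) / (2·12) = (−12 + √576) / 24 = (−12 + 24)/24 = 1/2.
ℓ''(φ) = −9/φ² − 12 < 0, confirming a maximum.

φ̂_MAP = 0.500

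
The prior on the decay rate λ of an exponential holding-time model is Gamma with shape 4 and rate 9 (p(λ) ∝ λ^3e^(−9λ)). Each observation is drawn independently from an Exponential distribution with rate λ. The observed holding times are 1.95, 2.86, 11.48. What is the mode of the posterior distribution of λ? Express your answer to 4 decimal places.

The Exponential(rate=λ) likelihood is ∝ λ^n e^(−λΣtᵢ). Here n = 3 and Σtᵢ = 1.95 + 2.86 + 11.48 = 16.29.
Posterior ∝ λ^3e^(−9λ) · λ^3e^(−16.29λ) = λ^6e^(−25.29λ), i.e. Gamma(7, 25.29).
Mode = (a−1)/b = 6/25.29 ≈ 0.2372.

λ̂_MAP = 0.2372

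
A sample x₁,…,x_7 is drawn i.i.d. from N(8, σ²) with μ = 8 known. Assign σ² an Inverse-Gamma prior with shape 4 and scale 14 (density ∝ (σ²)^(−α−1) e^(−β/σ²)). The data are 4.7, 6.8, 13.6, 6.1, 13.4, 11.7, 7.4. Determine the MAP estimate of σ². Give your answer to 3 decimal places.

σ̂²_MAP = 6.971

Sum of squared deviations about the known mean: SS = (4.7−8)² + (6.8−8)² + (13.6−8)² + (6.1−8)² + (13.4−8)² + (11.7−8)² + (7.4−8)² = 90.51.
The Normal likelihood contributes (σ²)^(−n/2) exp(−SS/(2σ²)), so the posterior is Inverse-Gamma(α + n/2, β + SS/2) = Inverse-Gamma(7.5, 59.255).
The mode of Inverse-Gamma(a, b) is b/(a+1) = 59.255/8.5 ≈ 6.971.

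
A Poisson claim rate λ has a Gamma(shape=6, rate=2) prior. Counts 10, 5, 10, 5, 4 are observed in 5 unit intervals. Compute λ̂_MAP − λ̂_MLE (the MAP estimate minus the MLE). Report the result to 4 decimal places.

MAP − MLE = -1.2286

Σxᵢ = 34. Posterior is Gamma(40, 7); MAP = (40−1)/7 = 39/7 ≈ 5.57143.
MLE = x̄ = 34/5 ≈ 6.80000.
Difference = 39/7 − 34/5 = -43/35 ≈ -1.2286.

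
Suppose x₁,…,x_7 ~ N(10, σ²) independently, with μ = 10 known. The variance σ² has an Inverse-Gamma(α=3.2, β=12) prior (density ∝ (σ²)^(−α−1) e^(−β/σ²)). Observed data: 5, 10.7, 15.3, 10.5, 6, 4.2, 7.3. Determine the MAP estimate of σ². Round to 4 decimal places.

Sum of squared deviations about the known mean: SS = (5−10)² + (10.7−10)² + (15.3−10)² + (10.5−10)² + (6−10)² + (4.2−10)² + (7.3−10)² = 110.76.
The Normal likelihood contributes (σ²)^(−n/2) exp(−SS/(2σ²)), so the posterior is Inverse-Gamma(α + n/2, β + SS/2) = Inverse-Gamma(6.7, 67.38).
The mode of Inverse-Gamma(a, b) is b/(a+1) = 67.38/7.7 ≈ 8.7506.

σ̂²_MAP = 8.7506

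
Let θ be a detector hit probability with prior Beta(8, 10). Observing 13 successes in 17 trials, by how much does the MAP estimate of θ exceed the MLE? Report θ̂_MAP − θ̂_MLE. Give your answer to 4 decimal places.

Posterior is Beta(21, 14); MAP = (21−1)/(35−2) = 20/33 ≈ 0.60606.
MLE ignores the prior: θ̂_MLE = k/n = 13/17 ≈ 0.76471.
Difference = 20/33 − 13/17 = -89/561 ≈ -0.1586.

MAP − MLE = -0.1586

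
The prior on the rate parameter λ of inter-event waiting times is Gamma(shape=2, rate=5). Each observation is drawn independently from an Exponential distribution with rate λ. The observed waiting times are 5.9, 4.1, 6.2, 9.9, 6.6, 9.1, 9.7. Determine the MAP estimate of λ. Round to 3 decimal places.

The Exponential(rate=λ) likelihood is ∝ λ^n e^(−λΣtᵢ). Here n = 7 and Σtᵢ = 5.9 + 4.1 + 6.2 + 9.9 + 6.6 + 9.1 + 9.7 = 51.5.
Posterior ∝ λe^(−5λ) · λ^7e^(−51.5λ) = λ^8e^(−56.5λ), i.e. Gamma(9, 56.5).
Mode = (a−1)/b = 8/56.5 ≈ 0.142.

λ̂_MAP = 0.142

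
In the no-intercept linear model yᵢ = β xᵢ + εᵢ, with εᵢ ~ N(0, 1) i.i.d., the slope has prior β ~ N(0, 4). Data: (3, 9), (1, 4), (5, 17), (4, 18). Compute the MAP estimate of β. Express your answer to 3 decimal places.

log p(β | y) = −Σ(yᵢ − βxᵢ)²/(2·1) − β²/(2·4) + const.
Setting the derivative to zero: Σxᵢ(yᵢ − βxᵢ)/1 − β/4 = 0, so β = Σxᵢyᵢ / (Σxᵢ² + σ²/τ²).
Σxᵢyᵢ = 3·9 + 1·4 + 5·17 + 4·18 = 188; Σxᵢ² = 51; σ²/τ² = 0.25.
β̂_MAP = 188 / (51 + 0.25) = 188/51.25 ≈ 3.668.

β̂_MAP = 3.668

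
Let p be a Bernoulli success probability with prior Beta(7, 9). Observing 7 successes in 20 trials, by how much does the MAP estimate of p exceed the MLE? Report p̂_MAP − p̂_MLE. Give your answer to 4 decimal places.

MAP − MLE = 0.0324

Posterior is Beta(14, 22); MAP = (14−1)/(36−2) = 13/34 ≈ 0.38235.
MLE ignores the prior: p̂_MLE = k/n = 7/20 ≈ 0.35000.
Difference = 13/34 − 7/20 = 11/340 ≈ 0.0324.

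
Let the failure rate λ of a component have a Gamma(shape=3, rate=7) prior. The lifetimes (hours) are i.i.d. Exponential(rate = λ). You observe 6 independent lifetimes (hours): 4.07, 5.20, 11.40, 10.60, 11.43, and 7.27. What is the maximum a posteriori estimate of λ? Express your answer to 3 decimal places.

λ̂_MAP = 0.140

The Exponential(rate=λ) likelihood is ∝ λ^n e^(−λΣtᵢ). Here n = 6 and Σtᵢ = 4.07 + 5.20 + 11.40 + 10.60 + 11.43 + 7.27 = 49.97.
Posterior ∝ λ^2e^(−7λ) · λ^6e^(−49.97λ) = λ^8e^(−56.97λ), i.e. Gamma(9, 56.97).
Mode = (a−1)/b = 8/56.97 ≈ 0.140.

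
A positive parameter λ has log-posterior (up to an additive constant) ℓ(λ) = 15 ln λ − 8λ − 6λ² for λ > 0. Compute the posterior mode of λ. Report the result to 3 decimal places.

ℓ'(λ) = 15/λ − 8 − 12λ. Setting this to zero and multiplying by λ: 12λ² + 8λ − 15 = 0.
λ = (−8 + √(8² + 4·12·15)) / (2·12) = (−8 + √784) / 24 = (−8 + 28)/24 = 5/6.
ℓ''(λ) = −15/λ² − 12 < 0, confirming a maximum.

λ̂_MAP = 0.833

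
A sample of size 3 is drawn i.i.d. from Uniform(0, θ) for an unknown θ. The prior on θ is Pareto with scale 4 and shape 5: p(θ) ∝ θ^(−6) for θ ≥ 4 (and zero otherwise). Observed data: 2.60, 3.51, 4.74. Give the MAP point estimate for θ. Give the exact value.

θ̂_MAP = 4.74

The Uniform(0, θ) likelihood is θ^(−n) for θ ≥ max(xᵢ), zero otherwise. Here max(xᵢ) = 4.74.
Posterior ∝ θ^(−6) · θ^(−3) = θ^(−9) on θ ≥ max(4, 4.74) = 4.74.
This density is strictly decreasing in θ, so the posterior mode lies at the lower boundary of the support.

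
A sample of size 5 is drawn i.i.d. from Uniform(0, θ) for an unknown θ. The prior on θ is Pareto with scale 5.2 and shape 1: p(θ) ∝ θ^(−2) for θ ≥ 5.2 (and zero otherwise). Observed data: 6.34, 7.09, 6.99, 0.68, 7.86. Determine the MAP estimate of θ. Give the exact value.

The Uniform(0, θ) likelihood is θ^(−n) for θ ≥ max(xᵢ), zero otherwise. Here max(xᵢ) = 7.86.
Posterior ∝ θ^(−2) · θ^(−5) = θ^(−7) on θ ≥ max(5.2, 7.86) = 7.86.
This density is strictly decreasing in θ, so the posterior mode lies at the lower boundary of the support.

θ̂_MAP = 7.86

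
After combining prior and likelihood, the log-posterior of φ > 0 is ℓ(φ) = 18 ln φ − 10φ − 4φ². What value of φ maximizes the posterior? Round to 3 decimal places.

φ̂_MAP = 1.000

ℓ'(φ) = 18/φ − 10 − 8φ. Setting this to zero and multiplying by φ: 8φ² + 10φ − 18 = 0.
φ = (−10 + √(10² + 4·8·18)) / (2·8) = (−10 + √676) / 16 = (−10 + 26)/16 = 1.
ℓ''(φ) = −18/φ² − 8 < 0, confirming a maximum.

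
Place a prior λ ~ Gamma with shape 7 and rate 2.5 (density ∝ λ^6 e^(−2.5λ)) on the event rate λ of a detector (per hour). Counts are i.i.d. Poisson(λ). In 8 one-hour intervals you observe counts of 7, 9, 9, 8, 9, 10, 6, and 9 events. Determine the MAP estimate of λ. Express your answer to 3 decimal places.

Σxᵢ = 7+9+9+8+9+10+6+9 = 67, with n = 8.
Posterior ∝ λ^6e^(−2.5λ) · λ^67e^(−8λ) = λ^73e^(−10.5λ), i.e. Gamma(shape=74, rate=10.5).
The mode of a Gamma(a, b) with a ≥ 1 (shape–rate) is (a−1)/b = 73/10.5 ≈ 6.952.

λ̂_MAP = 6.952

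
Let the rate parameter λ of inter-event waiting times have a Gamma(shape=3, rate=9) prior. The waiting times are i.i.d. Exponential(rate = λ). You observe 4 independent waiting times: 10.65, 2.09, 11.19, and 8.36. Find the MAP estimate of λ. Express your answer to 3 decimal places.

λ̂_MAP = 0.145

The Exponential(rate=λ) likelihood is ∝ λ^n e^(−λΣtᵢ). Here n = 4 and Σtᵢ = 10.65 + 2.09 + 11.19 + 8.36 = 32.29.
Posterior ∝ λ^2e^(−9λ) · λ^4e^(−32.29λ) = λ^6e^(−41.29λ), i.e. Gamma(7, 41.29).
Mode = (a−1)/b = 6/41.29 ≈ 0.145.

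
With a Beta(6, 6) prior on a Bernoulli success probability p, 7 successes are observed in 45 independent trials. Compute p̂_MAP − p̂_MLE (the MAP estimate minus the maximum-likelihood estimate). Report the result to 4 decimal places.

MAP − MLE = 0.0626

Posterior is Beta(13, 44); MAP = (13−1)/(57−2) = 12/55 ≈ 0.21818.
MLE ignores the prior: p̂_MLE = k/n = 7/45 ≈ 0.15556.
Difference = 12/55 − 7/45 = 31/495 ≈ 0.0626.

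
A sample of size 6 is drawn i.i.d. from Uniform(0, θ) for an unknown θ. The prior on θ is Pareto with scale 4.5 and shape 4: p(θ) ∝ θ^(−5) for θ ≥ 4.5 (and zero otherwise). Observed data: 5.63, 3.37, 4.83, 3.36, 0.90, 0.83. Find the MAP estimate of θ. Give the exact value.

The Uniform(0, θ) likelihood is θ^(−n) for θ ≥ max(xᵢ), zero otherwise. Here max(xᵢ) = 5.63.
Posterior ∝ θ^(−5) · θ^(−6) = θ^(−11) on θ ≥ max(4.5, 5.63) = 5.63.
This density is strictly decreasing in θ, so the posterior mode lies at the lower boundary of the support.

θ̂_MAP = 5.63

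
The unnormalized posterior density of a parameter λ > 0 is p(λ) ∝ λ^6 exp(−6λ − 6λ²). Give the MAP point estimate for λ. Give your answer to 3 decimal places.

ℓ'(λ) = 6/λ − 6 − 12λ. Setting this to zero and multiplying by λ: 12λ² + 6λ − 6 = 0.
λ = (−6 + √(6² + 4·12·6)) / (2·12) = (−6 + √324) / 24 = (−6 + 18)/24 = 1/2.
ℓ''(λ) = −6/λ² − 12 < 0, confirming a maximum.

λ̂_MAP = 0.500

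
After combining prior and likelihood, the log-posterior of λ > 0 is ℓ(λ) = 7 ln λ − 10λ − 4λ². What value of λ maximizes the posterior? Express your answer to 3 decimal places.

ℓ'(λ) = 7/λ − 10 − 8λ. Setting this to zero and multiplying by λ: 8λ² + 10λ − 7 = 0.
λ = (−10 + √(10² + 4·8·7)) / (2·8) = (−10 + √324) / 16 = (−10 + 18)/16 = 1/2.
ℓ''(λ) = −7/λ² − 8 < 0, confirming a maximum.

λ̂_MAP = 0.500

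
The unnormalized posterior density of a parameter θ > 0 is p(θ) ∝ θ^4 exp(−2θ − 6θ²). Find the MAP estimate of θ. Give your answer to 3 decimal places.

θ̂_MAP = 0.500

ℓ'(θ) = 4/θ − 2 − 12θ. Setting this to zero and multiplying by θ: 12θ² + 2θ − 4 = 0.
θ = (−2 + √(2² + 4·12·4)) / (2·12) = (−2 + √196) / 24 = (−2 + 14)/24 = 1/2.
ℓ''(θ) = −4/θ² − 12 < 0, confirming a maximum.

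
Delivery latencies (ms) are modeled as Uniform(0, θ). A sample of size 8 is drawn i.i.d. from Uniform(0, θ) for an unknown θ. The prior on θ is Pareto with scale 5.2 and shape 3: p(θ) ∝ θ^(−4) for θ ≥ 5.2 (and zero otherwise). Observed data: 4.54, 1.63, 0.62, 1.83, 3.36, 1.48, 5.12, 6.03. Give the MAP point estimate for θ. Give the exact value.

θ̂_MAP = 6.03

The Uniform(0, θ) likelihood is θ^(−n) for θ ≥ max(xᵢ), zero otherwise. Here max(xᵢ) = 6.03.
Posterior ∝ θ^(−4) · θ^(−8) = θ^(−12) on θ ≥ max(5.2, 6.03) = 6.03.
This density is strictly decreasing in θ, so the posterior mode lies at the lower boundary of the support.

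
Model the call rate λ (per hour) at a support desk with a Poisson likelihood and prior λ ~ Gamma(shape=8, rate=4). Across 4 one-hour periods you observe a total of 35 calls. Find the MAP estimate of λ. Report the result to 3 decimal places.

Σxᵢ = 35, n = 4.
Posterior ∝ λ^7e^(−4λ) · λ^35e^(−4λ) = λ^42e^(−8λ), i.e. Gamma(shape=43, rate=8).
The mode of a Gamma(a, b) with a ≥ 1 (shape–rate) is (a−1)/b = 42/8 ≈ 5.250.

λ̂_MAP = 5.250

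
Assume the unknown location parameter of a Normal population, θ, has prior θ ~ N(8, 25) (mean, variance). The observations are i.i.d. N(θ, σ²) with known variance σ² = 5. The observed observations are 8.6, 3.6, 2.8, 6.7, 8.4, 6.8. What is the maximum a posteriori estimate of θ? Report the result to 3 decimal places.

θ̂_MAP = 6.210

n = 6; x̄ = (8.6 + 3.6 + 2.8 + 6.7 + 8.4 + 6.8)/6 = 36.9/6 = 6.15.
For a Normal prior and Normal likelihood with known variance, the posterior is Normal; its mode equals its mean, the precision-weighted average.
Prior precision 1/σ₀² = 1/25 = 0.04; data precision n/σ² = 6/5 = 1.2.
θ̂ = (0.04·8 + 1.2·6.15) / (0.04 + 1.2) = 7.7/1.24 = 385/62 ≈ 6.210.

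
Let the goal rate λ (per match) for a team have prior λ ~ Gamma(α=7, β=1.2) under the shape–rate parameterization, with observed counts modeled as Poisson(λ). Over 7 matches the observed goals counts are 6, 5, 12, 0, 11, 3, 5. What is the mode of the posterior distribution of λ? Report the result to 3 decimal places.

Σxᵢ = 6+5+12+0+11+3+5 = 42, with n = 7.
Posterior ∝ λ^6e^(−1.2λ) · λ^42e^(−7λ) = λ^48e^(−8.2λ), i.e. Gamma(shape=49, rate=8.2).
The mode of a Gamma(a, b) with a ≥ 1 (shape–rate) is (a−1)/b = 48/8.2 ≈ 5.854.

λ̂_MAP = 5.854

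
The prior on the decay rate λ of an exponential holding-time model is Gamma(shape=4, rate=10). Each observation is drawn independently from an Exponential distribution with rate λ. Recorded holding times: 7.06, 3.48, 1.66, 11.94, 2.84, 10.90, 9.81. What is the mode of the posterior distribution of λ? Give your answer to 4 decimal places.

λ̂_MAP = 0.1733

The Exponential(rate=λ) likelihood is ∝ λ^n e^(−λΣtᵢ). Here n = 7 and Σtᵢ = 7.06 + 3.48 + 1.66 + 11.94 + 2.84 + 10.90 + 9.81 = 47.69.
Posterior ∝ λ^3e^(−10λ) · λ^7e^(−47.69λ) = λ^10e^(−57.69λ), i.e. Gamma(11, 57.69).
Mode = (a−1)/b = 10/57.69 ≈ 0.1733.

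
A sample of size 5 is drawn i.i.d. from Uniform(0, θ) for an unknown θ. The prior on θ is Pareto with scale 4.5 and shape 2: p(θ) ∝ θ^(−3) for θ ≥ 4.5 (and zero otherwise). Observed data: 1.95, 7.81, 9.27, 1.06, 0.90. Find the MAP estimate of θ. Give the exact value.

The Uniform(0, θ) likelihood is θ^(−n) for θ ≥ max(xᵢ), zero otherwise. Here max(xᵢ) = 9.27.
Posterior ∝ θ^(−3) · θ^(−5) = θ^(−8) on θ ≥ max(4.5, 9.27) = 9.27.
This density is strictly decreasing in θ, so the posterior mode lies at the lower boundary of the support.

θ̂_MAP = 9.27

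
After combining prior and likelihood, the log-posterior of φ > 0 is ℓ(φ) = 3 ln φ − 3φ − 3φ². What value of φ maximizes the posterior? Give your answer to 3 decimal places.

ℓ'(φ) = 3/φ − 3 − 6φ. Setting this to zero and multiplying by φ: 6φ² + 3φ − 3 = 0.
φ = (−3 + √(3² + 4·6·3)) / (2·6) = (−3 + √81) / 12 = (−3 + 9)/12 = 1/2.
ℓ''(φ) = −3/φ² − 6 < 0, confirming a maximum.

φ̂_MAP = 0.500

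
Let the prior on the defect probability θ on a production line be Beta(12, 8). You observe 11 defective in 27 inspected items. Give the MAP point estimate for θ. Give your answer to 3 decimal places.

Prior: Beta(12, 8).
Data: 11 successes in 27 trials. The binomial likelihood contributes θ^11(1−θ)^16, so the posterior is Beta(12+11, 8+16) = Beta(23, 24).
For Beta(a, b) with a, b > 1 the mode is (a−1)/(a+b−2) = 22/45 ≈ 0.489.

θ̂_MAP = 0.489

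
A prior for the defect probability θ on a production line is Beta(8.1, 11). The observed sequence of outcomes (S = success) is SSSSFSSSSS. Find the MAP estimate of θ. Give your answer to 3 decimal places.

θ̂_MAP = 0.594

Prior: Beta(8.1, 11).
Data: 9 successes in 10 trials (from the sequence). The binomial likelihood contributes θ^9(1−θ)^1, so the posterior is Beta(8.1+9, 11+1) = Beta(17.1, 12).
For Beta(a, b) with a, b > 1 the mode is (a−1)/(a+b−2) = 16.1/27.1 ≈ 0.594.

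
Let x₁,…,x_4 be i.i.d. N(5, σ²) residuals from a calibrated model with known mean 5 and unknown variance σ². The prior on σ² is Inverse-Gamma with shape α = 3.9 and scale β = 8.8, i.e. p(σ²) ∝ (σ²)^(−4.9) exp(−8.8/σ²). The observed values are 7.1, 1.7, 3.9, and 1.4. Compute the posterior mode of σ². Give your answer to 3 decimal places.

σ̂²_MAP = 3.411

Sum of squared deviations about the known mean: SS = (7.1−5)² + (1.7−5)² + (3.9−5)² + (1.4−5)² = 29.47.
The Normal likelihood contributes (σ²)^(−n/2) exp(−SS/(2σ²)), so the posterior is Inverse-Gamma(α + n/2, β + SS/2) = Inverse-Gamma(5.9, 23.535).
The mode of Inverse-Gamma(a, b) is b/(a+1) = 23.535/6.9 ≈ 3.411.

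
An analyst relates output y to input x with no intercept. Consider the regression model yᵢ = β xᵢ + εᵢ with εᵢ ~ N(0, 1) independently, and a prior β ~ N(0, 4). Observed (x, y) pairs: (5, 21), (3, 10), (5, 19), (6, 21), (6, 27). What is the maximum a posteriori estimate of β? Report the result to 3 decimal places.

log p(β | y) = −Σ(yᵢ − βxᵢ)²/(2·1) − β²/(2·4) + const.
Setting the derivative to zero: Σxᵢ(yᵢ − βxᵢ)/1 − β/4 = 0, so β = Σxᵢyᵢ / (Σxᵢ² + σ²/τ²).
Σxᵢyᵢ = 5·21 + 3·10 + 5·19 + 6·21 + 6·27 = 518; Σxᵢ² = 131; σ²/τ² = 0.25.
β̂_MAP = 518 / (131 + 0.25) = 518/131.25 ≈ 3.947.

β̂_MAP = 3.947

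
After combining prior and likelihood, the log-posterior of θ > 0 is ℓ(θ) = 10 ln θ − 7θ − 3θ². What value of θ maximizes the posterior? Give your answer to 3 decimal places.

ℓ'(θ) = 10/θ − 7 − 6θ. Setting this to zero and multiplying by θ: 6θ² + 7θ − 10 = 0.
θ = (−7 + √(7² + 4·6·10)) / (2·6) = (−7 + √289) / 12 = (−7 + 17)/12 = 5/6.
ℓ''(θ) = −10/θ² − 6 < 0, confirming a maximum.

θ̂_MAP = 0.833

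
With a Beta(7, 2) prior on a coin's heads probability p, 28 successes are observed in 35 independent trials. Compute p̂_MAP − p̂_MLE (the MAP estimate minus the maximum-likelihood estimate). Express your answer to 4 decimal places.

MAP − MLE = 0.0095

Posterior is Beta(35, 9); MAP = (35−1)/(44−2) = 34/42 ≈ 0.80952.
MLE ignores the prior: p̂_MLE = k/n = 28/35 ≈ 0.80000.
Difference = 34/42 − 28/35 = 1/105 ≈ 0.0095.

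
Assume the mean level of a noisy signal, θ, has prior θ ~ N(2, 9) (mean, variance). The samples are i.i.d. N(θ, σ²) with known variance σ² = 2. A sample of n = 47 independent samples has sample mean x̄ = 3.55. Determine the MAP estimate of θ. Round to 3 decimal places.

θ̂_MAP = 3.543

n = 47, x̄ = 3.55.
For a Normal prior and Normal likelihood with known variance, the posterior is Normal; its mode equals its mean, the precision-weighted average.
Prior precision 1/σ₀² = 1/9; data precision n/σ² = 47/2 = 23.5.
θ̂ = ((1/9)·2 + 23.5·3.55) / (1/9 + 23.5) = (30113/360)/(425/18) = 30113/8500 ≈ 3.543.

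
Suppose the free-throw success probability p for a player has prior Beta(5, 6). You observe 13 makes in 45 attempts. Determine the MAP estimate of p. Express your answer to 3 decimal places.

p̂_MAP = 0.315

Prior: Beta(5, 6).
Data: 13 successes in 45 trials. The binomial likelihood contributes p^13(1−p)^32, so the posterior is Beta(5+13, 6+32) = Beta(18, 38).
For Beta(a, b) with a, b > 1 the mode is (a−1)/(a+b−2) = 17/54 ≈ 0.315.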